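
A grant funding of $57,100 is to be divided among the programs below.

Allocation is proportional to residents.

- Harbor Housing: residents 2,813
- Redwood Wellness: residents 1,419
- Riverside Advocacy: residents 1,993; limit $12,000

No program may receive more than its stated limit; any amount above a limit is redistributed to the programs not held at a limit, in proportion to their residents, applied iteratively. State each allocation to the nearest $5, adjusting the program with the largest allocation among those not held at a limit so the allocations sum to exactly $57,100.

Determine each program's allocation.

Sum of residents: 6,225.
Unconstrained shares: Harbor Housing 25,802.78; Redwood Wellness 13,016.05; Riverside Advocacy 18,281.17.
Cap binds for Riverside Advocacy ($12,000); remaining pool $45,100 reallocated over remaining residents 4,232.
Remaining shares: Harbor Housing 29,977.86 → $29,980; Redwood Wellness 15,122.14 → $15,120.

Harbor Housing: $29,980; Redwood Wellness: $15,120; Riverside Advocacy: $12,000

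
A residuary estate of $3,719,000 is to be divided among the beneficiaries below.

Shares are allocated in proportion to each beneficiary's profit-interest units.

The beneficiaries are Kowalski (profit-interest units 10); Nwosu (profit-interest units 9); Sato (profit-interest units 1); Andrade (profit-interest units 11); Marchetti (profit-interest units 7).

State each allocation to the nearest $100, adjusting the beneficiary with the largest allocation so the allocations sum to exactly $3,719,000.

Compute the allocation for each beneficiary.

Kowalski: $978,700 | Nwosu: $880,800 | Sato: $97,900 | Andrade: $1,076,500 | Marchetti: $685,100

Profit-interest units total: 38.
Pro-rata amounts: Kowalski 10/38 × $3,719,000 = 978,684.21; Nwosu 9/38 × $3,719,000 = 880,815.79; Sato 1/38 × $3,719,000 = 97,868.42; Andrade 11/38 × $3,719,000 = 1,076,552.63; Marchetti 7/38 × $3,719,000 = 685,078.95.
Rounded to nearest $100: Kowalski $978,700; Nwosu $880,800; Sato $97,900; Andrade $1,076,600; Marchetti $685,100. Sum = $3,719,100.
Difference $3,719,000 − $3,719,100 = −$100 applied to largest allocation (Andrade): Andrade becomes $1,076,500.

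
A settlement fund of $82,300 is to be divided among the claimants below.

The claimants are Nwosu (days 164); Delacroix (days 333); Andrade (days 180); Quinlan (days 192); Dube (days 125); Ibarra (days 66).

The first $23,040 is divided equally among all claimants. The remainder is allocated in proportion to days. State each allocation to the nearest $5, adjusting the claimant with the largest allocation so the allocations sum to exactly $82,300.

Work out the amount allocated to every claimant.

First tranche $23,040 split equally: $3,840 each.
Remainder $59,260 by days (total 1,060): Nwosu 9,168.53 → $9,170; Delacroix 18,616.58 → $18,615; Andrade 10,063.02 → $10,065; Quinlan 10,733.89 → $10,735; Dube 6,988.21 → $6,990; Ibarra 3,689.77 → $3,690.
Rounding difference −$5 on remainder applied to Delacroix.
Totals: Nwosu $3,840 + $9,170 = $13,010; Delacroix $3,840 + $18,610 = $22,450; Andrade $3,840 + $10,065 = $13,905; Quinlan $3,840 + $10,735 = $14,575; Dube $3,840 + $6,990 = $10,830; Ibarra $3,840 + $3,690 = $7,530.

Nwosu: $13,010 | Delacroix: $22,450 | Andrade: $13,905 | Quinlan: $14,575 | Dube: $10,830 | Ibarra: $7,530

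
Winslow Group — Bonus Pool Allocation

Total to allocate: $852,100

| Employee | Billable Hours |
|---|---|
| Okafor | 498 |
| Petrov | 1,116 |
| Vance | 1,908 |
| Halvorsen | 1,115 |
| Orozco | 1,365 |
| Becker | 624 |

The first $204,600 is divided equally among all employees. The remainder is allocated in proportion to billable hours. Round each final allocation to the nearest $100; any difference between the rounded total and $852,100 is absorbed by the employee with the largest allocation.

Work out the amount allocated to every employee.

Okafor: $82,800 · Petrov: $143,200 · Vance: $220,400 · Halvorsen: $143,100 · Orozco: $167,500 · Becker: $95,100

Equal tier: $204,600 ÷ 6 = $34,100 apiece.
Remainder $647,500 by billable hours (total 6,626): Okafor 48,665.11 → $48,700; Petrov 109,056.75 → $109,100; Vance 186,451.86 → $186,500; Halvorsen 108,959.03 → $109,000; Orozco 133,389.30 → $133,400; Becker 60,977.97 → $61,000.
Rounding difference −$200 on remainder applied to Vance.
Totals: Okafor $34,100 + $48,700 = $82,800; Petrov $34,100 + $109,100 = $143,200; Vance $34,100 + $186,300 = $220,400; Halvorsen $34,100 + $109,000 = $143,100; Orozco $34,100 + $133,400 = $167,500; Becker $34,100 + $61,000 = $95,100.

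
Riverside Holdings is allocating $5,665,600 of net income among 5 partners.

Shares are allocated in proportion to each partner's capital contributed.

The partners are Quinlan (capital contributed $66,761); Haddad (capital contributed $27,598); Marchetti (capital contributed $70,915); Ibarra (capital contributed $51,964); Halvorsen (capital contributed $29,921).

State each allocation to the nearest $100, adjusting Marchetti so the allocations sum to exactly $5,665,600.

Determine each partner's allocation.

Quinlan: $1,530,400 · Haddad: $632,600 · Marchetti: $1,625,500 · Ibarra: $1,191,200 · Halvorsen: $685,900

Total capital contributed = 247,159.
Raw shares: Quinlan 66,761/247,159 × $5,665,600 = 1,530,355.45; Haddad 27,598/247,159 × $5,665,600 = 632,626.08; Marchetti 70,915/247,159 × $5,665,600 = 1,625,577.15; Ibarra 51,964/247,159 × $5,665,600 = 1,191,165.36; Halvorsen 29,921/247,159 × $5,665,600 = 685,875.96.
At nearest $100: Quinlan $1,530,400; Haddad $632,600; Marchetti $1,625,600; Ibarra $1,191,200; Halvorsen $685,900. Sum = $5,665,700.
Difference $5,665,600 − $5,665,700 = −$100 applied to Marchetti: Marchetti becomes $1,625,500.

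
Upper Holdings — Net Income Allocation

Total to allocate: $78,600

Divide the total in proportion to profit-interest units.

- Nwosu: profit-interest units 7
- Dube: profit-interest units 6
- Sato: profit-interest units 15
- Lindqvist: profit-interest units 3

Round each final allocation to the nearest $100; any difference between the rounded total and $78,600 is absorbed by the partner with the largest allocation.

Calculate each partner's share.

Nwosu: $17,700; Dube: $15,200; Sato: $38,100; Lindqvist: $7,600

Profit-interest units total: 31.
Unrounded shares: Nwosu 7/31 × $78,600 = 17,748.39; Dube 6/31 × $78,600 = 15,212.90; Sato 15/31 × $78,600 = 38,032.26; Lindqvist 3/31 × $78,600 = 7,606.45.
At nearest $100: Nwosu $17,700; Dube $15,200; Sato $38,000; Lindqvist $7,600. Sum = $78,500.
Difference $78,600 − $78,500 = +$100 applied to largest allocation (Sato): Sato becomes $38,100.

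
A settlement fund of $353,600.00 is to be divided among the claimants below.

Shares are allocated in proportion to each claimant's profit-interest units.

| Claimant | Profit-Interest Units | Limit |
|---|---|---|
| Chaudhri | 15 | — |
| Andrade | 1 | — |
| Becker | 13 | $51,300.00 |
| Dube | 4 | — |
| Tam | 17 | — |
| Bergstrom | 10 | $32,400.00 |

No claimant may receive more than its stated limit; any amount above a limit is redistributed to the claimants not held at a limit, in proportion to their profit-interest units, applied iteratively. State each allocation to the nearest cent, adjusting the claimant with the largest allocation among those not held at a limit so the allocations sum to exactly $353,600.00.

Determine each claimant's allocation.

Profit-interest units total: 60.
Unconstrained shares: Chaudhri 88,400.0000; Andrade 5,893.3333; Becker 76,613.3333; Dube 23,573.3333; Tam 100,186.6667; Bergstrom 58,933.3333.
Capped: Becker ($51,300.00), Bergstrom ($32,400.00); residual $269,900.00 reallocated over remaining profit-interest units 37.
Redistributed shares: Chaudhri 109,418.9189 → $109,418.92; Andrade 7,294.5946 → $7,294.59; Dube 29,178.3784 → $29,178.38; Tam 124,008.1081 → $124,008.11.

Chaudhri: $109,418.92 | Andrade: $7,294.59 | Becker: $51,300.00 | Dube: $29,178.38 | Tam: $124,008.11 | Bergstrom: $32,400.00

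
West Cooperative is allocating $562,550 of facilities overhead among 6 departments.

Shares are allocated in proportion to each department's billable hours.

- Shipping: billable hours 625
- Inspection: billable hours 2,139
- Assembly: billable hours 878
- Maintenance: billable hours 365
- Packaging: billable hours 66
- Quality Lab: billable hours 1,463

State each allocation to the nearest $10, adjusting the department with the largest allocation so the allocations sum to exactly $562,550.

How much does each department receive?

Billable hours total: 5,536.
Raw shares: Shipping 625/5,536 × $562,550 = 63,510.43; Inspection 2,139/5,536 × $562,550 = 217,358.10; Assembly 878/5,536 × $562,550 = 89,219.45; Maintenance 365/5,536 × $562,550 = 37,090.09; Packaging 66/5,536 × $562,550 = 6,706.70; Quality Lab 1,463/5,536 × $562,550 = 148,665.22.
After rounding ($10): Shipping $63,510; Inspection $217,360; Assembly $89,220; Maintenance $37,090; Packaging $6,710; Quality Lab $148,670. Sum = $562,560.
Difference $562,550 − $562,560 = −$10 applied to largest allocation (Inspection): Inspection becomes $217,350.

Shipping: $63,510 | Inspection: $217,350 | Assembly: $89,220 | Maintenance: $37,090 | Packaging: $6,710 | Quality Lab: $148,670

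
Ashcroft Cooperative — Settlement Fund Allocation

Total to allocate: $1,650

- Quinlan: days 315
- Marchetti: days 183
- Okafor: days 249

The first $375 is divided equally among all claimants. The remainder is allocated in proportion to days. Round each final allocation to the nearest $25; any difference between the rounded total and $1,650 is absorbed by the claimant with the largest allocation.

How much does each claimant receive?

Quinlan: $675 | Marchetti: $425 | Okafor: $550

Equal tier: $375 ÷ 3 = $125 apiece.
Remainder $1,275 by days (total 747): Quinlan 537.65 → $550; Marchetti 312.35 → $300; Okafor 425.00 → $425.
Totals: Quinlan $125 + $550 = $675; Marchetti $125 + $300 = $425; Okafor $125 + $425 = $550.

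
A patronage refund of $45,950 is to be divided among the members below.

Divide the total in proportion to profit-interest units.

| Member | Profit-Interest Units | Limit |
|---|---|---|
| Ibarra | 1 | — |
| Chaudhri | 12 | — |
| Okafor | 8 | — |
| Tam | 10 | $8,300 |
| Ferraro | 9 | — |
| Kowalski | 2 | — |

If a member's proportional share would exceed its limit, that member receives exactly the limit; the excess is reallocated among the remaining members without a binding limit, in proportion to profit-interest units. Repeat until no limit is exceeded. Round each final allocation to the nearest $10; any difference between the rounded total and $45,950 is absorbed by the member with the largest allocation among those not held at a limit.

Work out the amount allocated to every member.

Ibarra: $1,180; Chaudhri: $14,120; Okafor: $9,410; Tam: $8,300; Ferraro: $10,590; Kowalski: $2,350

Total profit-interest units = 42.
Unconstrained shares: Ibarra 1,094.05; Chaudhri 13,128.57; Okafor 8,752.38; Tam 10,940.48; Ferraro 9,846.43; Kowalski 2,188.10.
Cap binds for Tam ($8,300); remaining pool $37,650 reallocated over remaining profit-interest units 32.
Remaining shares: Ibarra 1,176.56 → $1,180; Chaudhri 14,118.75 → $14,120; Okafor 9,412.50 → $9,410; Ferraro 10,589.06 → $10,590; Kowalski 2,353.12 → $2,350.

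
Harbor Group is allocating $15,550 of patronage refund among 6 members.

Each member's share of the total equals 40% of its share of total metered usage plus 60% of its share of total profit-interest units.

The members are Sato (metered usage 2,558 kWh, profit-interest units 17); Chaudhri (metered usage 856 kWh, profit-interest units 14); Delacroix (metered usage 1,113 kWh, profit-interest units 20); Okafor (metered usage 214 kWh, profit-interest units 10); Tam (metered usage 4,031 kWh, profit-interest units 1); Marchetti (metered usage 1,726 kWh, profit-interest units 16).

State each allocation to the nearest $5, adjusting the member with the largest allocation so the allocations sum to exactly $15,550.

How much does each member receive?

Metered usage total 10,498; profit-interest units total 78.
Blended shares (40% metered usage + 60% profit-interest units): Sato 0.2282; Chaudhri 0.1403; Delacroix 0.1963; Okafor 0.0851; Tam 0.1613; Marchetti 0.1888.
Proportional shares: Sato 3,549.06; Chaudhri 2,181.79; Delacroix 3,051.75; Okafor 1,322.95; Tam 2,507.96; Marchetti 2,936.49.
Rounded to nearest $5: Sato $3,550; Chaudhri $2,180; Delacroix $3,050; Okafor $1,325; Tam $2,510; Marchetti $2,935. Sum = $15,550.
Sum already equals the total — no adjustment.

Sato: $3,550 | Chaudhri: $2,180 | Delacroix: $3,050 | Okafor: $1,325 | Tam: $2,510 | Marchetti: $2,935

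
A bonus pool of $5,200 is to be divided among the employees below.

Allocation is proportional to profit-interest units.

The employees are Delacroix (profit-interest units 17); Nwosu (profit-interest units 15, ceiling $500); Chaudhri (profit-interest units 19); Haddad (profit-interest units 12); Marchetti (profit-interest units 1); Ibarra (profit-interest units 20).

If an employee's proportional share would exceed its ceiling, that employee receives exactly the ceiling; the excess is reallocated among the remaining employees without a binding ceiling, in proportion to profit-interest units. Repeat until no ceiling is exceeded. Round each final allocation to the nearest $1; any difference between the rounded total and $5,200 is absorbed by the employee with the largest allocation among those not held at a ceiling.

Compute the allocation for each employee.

Profit-interest units total: 84.
Proportional shares (ignoring caps): Delacroix 1,052.38; Nwosu 928.57; Chaudhri 1,176.19; Haddad 742.86; Marchetti 61.90; Ibarra 1,238.10.
Capped: Nwosu ($500); balance $4,700 reallocated over remaining profit-interest units 69.
Redistributed shares: Delacroix 1,157.97 → $1,158; Chaudhri 1,294.20 → $1,294; Haddad 817.39 → $817; Marchetti 68.12 → $68; Ibarra 1,362.32 → $1,362.
Rounding difference +$1 applied to Ibarra → $1,363.

Delacroix: $1,158; Nwosu: $500; Chaudhri: $1,294; Haddad: $817; Marchetti: $68; Ibarra: $1,363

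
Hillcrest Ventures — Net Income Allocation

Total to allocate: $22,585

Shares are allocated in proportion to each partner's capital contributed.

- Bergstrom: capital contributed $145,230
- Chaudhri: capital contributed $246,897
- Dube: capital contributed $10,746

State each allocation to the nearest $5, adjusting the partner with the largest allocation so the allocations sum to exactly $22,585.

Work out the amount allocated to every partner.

Bergstrom: $8,140 | Chaudhri: $13,845 | Dube: $600

Sum of capital contributed: 402,873.
Raw shares: Bergstrom 145,230/402,873 × $22,585 = 8,141.57; Chaudhri 246,897/402,873 × $22,585 = 13,841.01; Dube 10,746/402,873 × $22,585 = 602.42.
Rounded to nearest $5: Bergstrom $8,140; Chaudhri $13,840; Dube $600. Sum = $22,580.
Difference $22,585 − $22,580 = +$5 applied to largest allocation (Chaudhri): Chaudhri becomes $13,845.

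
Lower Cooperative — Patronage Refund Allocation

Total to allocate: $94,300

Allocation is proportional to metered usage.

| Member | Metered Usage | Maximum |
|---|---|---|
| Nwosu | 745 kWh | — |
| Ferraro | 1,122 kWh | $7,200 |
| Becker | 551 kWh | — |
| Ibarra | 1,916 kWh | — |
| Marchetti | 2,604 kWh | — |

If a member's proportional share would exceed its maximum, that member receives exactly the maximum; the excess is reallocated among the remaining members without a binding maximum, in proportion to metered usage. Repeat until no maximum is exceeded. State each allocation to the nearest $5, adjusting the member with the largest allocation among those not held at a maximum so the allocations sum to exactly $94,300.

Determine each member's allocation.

Nwosu: $11,155 · Ferraro: $7,200 · Becker: $8,250 · Ibarra: $28,695 · Marchetti: $39,000

Metered usage total: 6,938.
Pro-rata shares before constraints: Nwosu 10,125.90; Ferraro 15,250.01; Becker 7,489.09; Ibarra 26,041.91; Marchetti 35,393.08.
Cap binds for Ferraro ($7,200); remaining pool $87,100 reallocated over remaining metered usage 5,816.
Redistributed shares: Nwosu 11,157.07 → $11,155; Becker 8,251.74 → $8,250; Ibarra 28,693.88 → $28,695; Marchetti 38,997.32 → $38,995.
Rounding difference +$5 applied to Marchetti → $39,000.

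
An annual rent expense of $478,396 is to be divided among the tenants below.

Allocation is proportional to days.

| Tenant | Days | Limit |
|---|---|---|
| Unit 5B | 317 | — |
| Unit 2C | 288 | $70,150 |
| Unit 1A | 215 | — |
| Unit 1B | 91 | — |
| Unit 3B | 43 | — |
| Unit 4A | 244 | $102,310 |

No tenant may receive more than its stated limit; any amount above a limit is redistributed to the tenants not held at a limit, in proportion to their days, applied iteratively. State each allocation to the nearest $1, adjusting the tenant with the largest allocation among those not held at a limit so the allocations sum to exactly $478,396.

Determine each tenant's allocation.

Combined days = 1,198.
Pro-rata shares before constraints: Unit 5B 126,587.26; Unit 2C 115,006.72; Unit 1A 85,855.71; Unit 1B 36,338.93; Unit 3B 17,171.14; Unit 4A 97,436.25.
Capped: Unit 2C ($70,150); balance $408,246 reallocated over remaining days 910.
Capped: Unit 4A ($102,310); balance $305,936 reallocated over remaining days 666.
Remaining shares: Unit 5B 145,618.19 → $145,618; Unit 1A 98,763.12 → $98,763; Unit 1B 41,802.07 → $41,802; Unit 3B 19,752.62 → $19,753.

Unit 5B: $145,618 | Unit 2C: $70,150 | Unit 1A: $98,763 | Unit 1B: $41,802 | Unit 3B: $19,753 | Unit 4A: $102,310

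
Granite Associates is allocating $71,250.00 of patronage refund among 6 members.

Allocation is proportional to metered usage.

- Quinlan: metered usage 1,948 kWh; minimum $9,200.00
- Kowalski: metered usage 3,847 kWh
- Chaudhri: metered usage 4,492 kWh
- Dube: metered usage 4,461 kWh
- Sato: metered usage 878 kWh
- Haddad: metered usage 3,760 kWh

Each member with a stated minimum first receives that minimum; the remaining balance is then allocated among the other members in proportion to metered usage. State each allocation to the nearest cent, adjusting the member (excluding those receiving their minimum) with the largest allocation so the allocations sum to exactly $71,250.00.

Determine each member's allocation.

Minimums first: Quinlan $9,200.00. Balance $62,050.00.
Balance split over remaining metered usage 17,438: Kowalski 13,688.8605 → $13,688.86; Chaudhri 15,983.9775 → $15,983.98; Dube 15,873.6696 → $15,873.67; Sato 3,124.2058 → $3,124.21; Haddad 13,379.2866 → $13,379.29.
Rounding difference −$0.01 applied to Chaudhri → $15,983.97.

Quinlan: $9,200.00; Kowalski: $13,688.86; Chaudhri: $15,983.97; Dube: $15,873.67; Sato: $3,124.21; Haddad: $13,379.29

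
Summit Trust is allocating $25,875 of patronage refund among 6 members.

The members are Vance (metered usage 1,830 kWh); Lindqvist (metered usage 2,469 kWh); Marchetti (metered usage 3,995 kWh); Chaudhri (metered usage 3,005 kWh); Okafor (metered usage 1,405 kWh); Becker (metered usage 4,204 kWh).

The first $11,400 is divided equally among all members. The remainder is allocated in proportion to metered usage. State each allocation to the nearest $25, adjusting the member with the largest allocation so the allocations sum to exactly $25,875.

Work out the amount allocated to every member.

Vance: $3,475 | Lindqvist: $4,025 | Marchetti: $5,325 | Chaudhri: $4,475 | Okafor: $3,100 | Becker: $5,475

Equal tier: $11,400 ÷ 6 = $1,900 apiece.
Remainder $14,475 by metered usage (total 16,908): Vance 1,566.67 → $1,575; Lindqvist 2,113.72 → $2,125; Marchetti 3,420.13 → $3,425; Chaudhri 2,572.59 → $2,575; Okafor 1,202.83 → $1,200; Becker 3,599.06 → $3,600.
Rounding difference −$25 on remainder applied to Becker.
Totals: Vance $1,900 + $1,575 = $3,475; Lindqvist $1,900 + $2,125 = $4,025; Marchetti $1,900 + $3,425 = $5,325; Chaudhri $1,900 + $2,575 = $4,475; Okafor $1,900 + $1,200 = $3,100; Becker $1,900 + $3,575 = $5,475.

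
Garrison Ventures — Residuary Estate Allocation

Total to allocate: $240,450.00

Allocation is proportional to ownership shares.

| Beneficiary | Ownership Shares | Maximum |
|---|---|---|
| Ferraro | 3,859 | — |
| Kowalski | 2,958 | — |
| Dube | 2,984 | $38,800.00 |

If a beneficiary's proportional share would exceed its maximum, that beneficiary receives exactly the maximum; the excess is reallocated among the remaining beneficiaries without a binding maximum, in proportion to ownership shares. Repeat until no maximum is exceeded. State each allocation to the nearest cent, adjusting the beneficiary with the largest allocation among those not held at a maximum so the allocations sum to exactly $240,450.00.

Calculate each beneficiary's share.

Ferraro: $114,151.00 · Kowalski: $87,499.00 · Dube: $38,800.00

Total ownership shares = 9,801.
Unconstrained shares: Ferraro 94,673.6609; Kowalski 72,569.2378; Dube 73,207.1013.
Capped: Dube ($38,800.00); residual $201,650.00 reallocated over remaining ownership shares 6,817.
Shares after redistribution: Ferraro 114,150.9975 → $114,151.00; Kowalski 87,499.0025 → $87,499.00.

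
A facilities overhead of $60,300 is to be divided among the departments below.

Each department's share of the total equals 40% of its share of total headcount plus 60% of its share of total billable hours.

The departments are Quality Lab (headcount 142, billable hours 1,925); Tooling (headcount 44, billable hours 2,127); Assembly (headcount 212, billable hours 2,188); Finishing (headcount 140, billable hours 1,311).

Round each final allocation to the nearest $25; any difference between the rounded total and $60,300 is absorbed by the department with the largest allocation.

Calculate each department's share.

Quality Lab: $15,600; Tooling: $12,175; Assembly: $19,975; Finishing: $12,550

Totals — headcount 538, billable hours 7,551.
Blended shares (40% headcount + 60% billable hours): Quality Lab 0.2585; Tooling 0.2017; Assembly 0.3315; Finishing 0.2083.
Pro-rata amounts: Quality Lab 15,589.73; Tooling 12,163.99; Assembly 19,988.16; Finishing 12,558.13.
After rounding ($25): Quality Lab $15,600; Tooling $12,175; Assembly $20,000; Finishing $12,550. Sum = $60,325.
Difference $60,300 − $60,325 = −$25 applied to largest allocation (Assembly): Assembly becomes $19,975.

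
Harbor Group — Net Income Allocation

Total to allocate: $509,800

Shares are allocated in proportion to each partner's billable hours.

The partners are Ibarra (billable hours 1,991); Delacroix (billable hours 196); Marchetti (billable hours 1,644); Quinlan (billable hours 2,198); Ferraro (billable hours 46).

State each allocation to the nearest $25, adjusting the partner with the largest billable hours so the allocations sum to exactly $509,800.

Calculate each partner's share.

Combined billable hours = 6,075.
Raw shares: Ibarra 1,991/6,075 × $509,800 = 167,080.13; Delacroix 196/6,075 × $509,800 = 16,447.87; Marchetti 1,644/6,075 × $509,800 = 137,960.69; Quinlan 2,198/6,075 × $509,800 = 184,451.09; Ferraro 46/6,075 × $509,800 = 3,860.21.
After rounding ($25): Ibarra $167,075; Delacroix $16,450; Marchetti $137,950; Quinlan $184,450; Ferraro $3,850. Sum = $509,775.
Difference $509,800 − $509,775 = +$25 applied to largest billable hours (Quinlan): Quinlan becomes $184,475.

Ibarra: $167,075 | Delacroix: $16,450 | Marchetti: $137,950 | Quinlan: $184,475 | Ferraro: $3,850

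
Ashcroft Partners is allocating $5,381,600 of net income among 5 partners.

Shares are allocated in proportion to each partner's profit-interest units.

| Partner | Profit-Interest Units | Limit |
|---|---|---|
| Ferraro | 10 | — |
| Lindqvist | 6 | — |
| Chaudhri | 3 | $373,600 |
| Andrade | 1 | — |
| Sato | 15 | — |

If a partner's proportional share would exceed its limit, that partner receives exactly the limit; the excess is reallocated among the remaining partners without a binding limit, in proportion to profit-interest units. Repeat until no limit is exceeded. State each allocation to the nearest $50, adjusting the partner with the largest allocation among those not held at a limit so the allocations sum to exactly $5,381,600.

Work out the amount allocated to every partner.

Ferraro: $1,565,000; Lindqvist: $939,000; Chaudhri: $373,600; Andrade: $156,500; Sato: $2,347,500

Sum of profit-interest units: 35.
Unconstrained shares: Ferraro 1,537,600.00; Lindqvist 922,560.00; Chaudhri 461,280.00; Andrade 153,760.00; Sato 2,306,400.00.
Held at cap: Chaudhri ($373,600); remaining pool $5,008,000 reallocated over remaining profit-interest units 32.
Redistributed shares: Ferraro 1,565,000.00 → $1,565,000; Lindqvist 939,000.00 → $939,000; Andrade 156,500.00 → $156,500; Sato 2,347,500.00 → $2,347,500.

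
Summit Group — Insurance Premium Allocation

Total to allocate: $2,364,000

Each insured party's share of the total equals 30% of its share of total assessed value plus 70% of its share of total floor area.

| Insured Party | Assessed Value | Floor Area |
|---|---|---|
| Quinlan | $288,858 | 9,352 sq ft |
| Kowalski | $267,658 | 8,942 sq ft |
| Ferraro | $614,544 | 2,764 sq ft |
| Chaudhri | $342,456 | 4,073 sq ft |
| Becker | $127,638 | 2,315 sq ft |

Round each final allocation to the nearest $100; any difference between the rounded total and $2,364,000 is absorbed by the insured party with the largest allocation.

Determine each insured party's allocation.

Totals — assessed value 1,641,154, floor area 27,446.
Combined weights (30% assessed value + 70% floor area): Quinlan 0.2913; Kowalski 0.2770; Ferraro 0.1828; Chaudhri 0.1665; Becker 0.0824.
Unrounded shares: Quinlan 688,685.20; Kowalski 654,803.84; Ferraro 432,215.62; Chaudhri 393,560.35; Becker 194,734.99.
At nearest $100: Quinlan $688,700; Kowalski $654,800; Ferraro $432,200; Chaudhri $393,600; Becker $194,700. Sum = $2,364,000.
Rounded total matches; no reconciliation needed.

Quinlan: $688,700; Kowalski: $654,800; Ferraro: $432,200; Chaudhri: $393,600; Becker: $194,700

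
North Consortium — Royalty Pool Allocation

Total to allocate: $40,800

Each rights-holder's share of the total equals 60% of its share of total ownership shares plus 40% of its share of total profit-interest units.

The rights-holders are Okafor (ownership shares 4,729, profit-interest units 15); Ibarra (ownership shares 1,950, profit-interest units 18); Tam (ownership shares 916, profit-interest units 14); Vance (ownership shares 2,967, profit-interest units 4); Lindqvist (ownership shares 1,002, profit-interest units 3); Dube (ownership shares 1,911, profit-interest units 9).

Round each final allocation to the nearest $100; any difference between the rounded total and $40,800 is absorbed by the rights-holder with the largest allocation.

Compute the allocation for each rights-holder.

Ownership shares total 13,475; profit-interest units total 63.
Combined weights (60% ownership shares + 40% profit-interest units): Okafor 0.3058; Ibarra 0.2011; Tam 0.1297; Vance 0.1575; Lindqvist 0.0637; Dube 0.1422.
Pro-rata amounts: Okafor 12,476.88; Ibarra 8,205.42; Tam 5,290.76; Vance 6,426.33; Lindqvist 2,597.47; Dube 5,803.14.
Rounded to nearest $100: Okafor $12,500; Ibarra $8,200; Tam $5,300; Vance $6,400; Lindqvist $2,600; Dube $5,800. Sum = $40,800.
Sum already equals the total — no adjustment.

Okafor: $12,500 · Ibarra: $8,200 · Tam: $5,300 · Vance: $6,400 · Lindqvist: $2,600 · Dube: $5,800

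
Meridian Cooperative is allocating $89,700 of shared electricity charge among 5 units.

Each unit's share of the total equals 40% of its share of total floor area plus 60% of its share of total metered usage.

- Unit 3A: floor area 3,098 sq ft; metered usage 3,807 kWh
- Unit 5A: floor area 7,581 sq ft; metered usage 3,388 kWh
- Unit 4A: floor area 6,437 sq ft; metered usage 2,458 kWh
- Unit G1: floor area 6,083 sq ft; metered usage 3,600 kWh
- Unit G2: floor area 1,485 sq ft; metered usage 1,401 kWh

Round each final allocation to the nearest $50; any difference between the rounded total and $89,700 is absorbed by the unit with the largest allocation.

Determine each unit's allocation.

Unit 3A: $18,500 | Unit 5A: $23,450 | Unit 4A: $18,400 | Unit G1: $22,050 | Unit G2: $7,300

Totals — floor area 24,684, metered usage 14,654.
Combined weights (40% floor area + 60% metered usage): Unit 3A 0.2061; Unit 5A 0.2616; Unit 4A 0.2050; Unit G1 0.2460; Unit G2 0.0814.
Pro-rata amounts: Unit 3A 18,485.20; Unit 5A 23,462.70; Unit 4A 18,384.19; Unit G1 22,063.87; Unit G2 7,304.03.
At nearest $50: Unit 3A $18,500; Unit 5A $23,450; Unit 4A $18,400; Unit G1 $22,050; Unit G2 $7,300. Sum = $89,700.
Sum already equals the total — no adjustment.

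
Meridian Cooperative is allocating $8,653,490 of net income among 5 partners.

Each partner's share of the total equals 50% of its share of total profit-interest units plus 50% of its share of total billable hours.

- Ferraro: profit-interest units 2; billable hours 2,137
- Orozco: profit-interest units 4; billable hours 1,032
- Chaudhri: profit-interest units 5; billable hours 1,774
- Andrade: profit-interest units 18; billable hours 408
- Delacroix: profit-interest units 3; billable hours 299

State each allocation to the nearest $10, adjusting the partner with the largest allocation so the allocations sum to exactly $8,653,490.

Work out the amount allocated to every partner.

Totals — profit-interest units 32, billable hours 5,650.
Composite weights (50% profit-interest units + 50% billable hours): Ferraro 0.2204; Orozco 0.1538; Chaudhri 0.2351; Andrade 0.3174; Delacroix 0.0733.
Proportional shares: Ferraro 1,906,926.71; Orozco 1,331,144.16; Chaudhri 2,034,575.26; Andrade 2,746,238.66; Delacroix 634,605.22.
After rounding ($10): Ferraro $1,906,930; Orozco $1,331,140; Chaudhri $2,034,580; Andrade $2,746,240; Delacroix $634,610. Sum = $8,653,500.
Difference $8,653,490 − $8,653,500 = −$10 applied to largest allocation (Andrade): Andrade becomes $2,746,230.

Ferraro: $1,906,930 | Orozco: $1,331,140 | Chaudhri: $2,034,580 | Andrade: $2,746,230 | Delacroix: $634,610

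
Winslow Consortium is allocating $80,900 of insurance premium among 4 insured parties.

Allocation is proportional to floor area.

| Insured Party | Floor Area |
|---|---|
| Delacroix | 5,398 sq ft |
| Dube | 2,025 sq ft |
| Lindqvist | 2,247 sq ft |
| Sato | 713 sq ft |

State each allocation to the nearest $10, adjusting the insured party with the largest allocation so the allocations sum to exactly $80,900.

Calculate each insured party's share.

Delacroix: $42,050; Dube: $15,780; Lindqvist: $17,510; Sato: $5,560

Combined floor area = 10,383.
Unrounded shares: Delacroix 5,398/10,383 × $80,900 = 42,058.96; Dube 2,025/10,383 × $80,900 = 15,777.95; Lindqvist 2,247/10,383 × $80,900 = 17,507.69; Sato 713/10,383 × $80,900 = 5,555.40.
At nearest $10: Delacroix $42,060; Dube $15,780; Lindqvist $17,510; Sato $5,560. Sum = $80,910.
Difference $80,900 − $80,910 = −$10 applied to largest allocation (Delacroix): Delacroix becomes $42,050.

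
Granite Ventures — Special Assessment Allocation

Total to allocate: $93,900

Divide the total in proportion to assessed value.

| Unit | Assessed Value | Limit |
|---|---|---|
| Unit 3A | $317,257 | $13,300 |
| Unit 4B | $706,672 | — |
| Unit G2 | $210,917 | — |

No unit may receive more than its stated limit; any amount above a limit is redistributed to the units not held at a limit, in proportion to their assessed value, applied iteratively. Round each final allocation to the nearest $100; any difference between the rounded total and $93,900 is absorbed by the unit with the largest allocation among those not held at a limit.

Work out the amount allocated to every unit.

Unit 3A: $13,300 · Unit 4B: $62,100 · Unit G2: $18,500

Combined assessed value = 1,234,846.
Proportional shares (ignoring caps): Unit 3A 24,124.82; Unit 4B 53,736.66; Unit G2 16,038.52.
Capped: Unit 3A ($13,300); balance $80,600 reallocated over remaining assessed value 917,589.
Remaining shares: Unit 4B 62,073.28 → $62,100; Unit G2 18,526.72 → $18,500.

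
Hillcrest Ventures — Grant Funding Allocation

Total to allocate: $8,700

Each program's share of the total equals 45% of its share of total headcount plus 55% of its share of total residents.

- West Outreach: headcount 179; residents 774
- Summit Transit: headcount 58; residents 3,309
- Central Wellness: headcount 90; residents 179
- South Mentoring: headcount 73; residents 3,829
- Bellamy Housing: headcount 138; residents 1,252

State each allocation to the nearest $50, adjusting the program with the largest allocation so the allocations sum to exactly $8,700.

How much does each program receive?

Headcount total 538; residents total 9,343.
Blended shares (45% headcount + 55% residents): West Outreach 0.1953; Summit Transit 0.2433; Central Wellness 0.0858; South Mentoring 0.2865; Bellamy Housing 0.1891.
Raw shares: West Outreach 1,698.98; Summit Transit 2,116.76; Central Wellness 746.60; South Mentoring 2,492.23; Bellamy Housing 1,645.43.
Rounded to nearest $50: West Outreach $1,700; Summit Transit $2,100; Central Wellness $750; South Mentoring $2,500; Bellamy Housing $1,650. Sum = $8,700.
Sum already equals the total — no adjustment.

West Outreach: $1,700 | Summit Transit: $2,100 | Central Wellness: $750 | South Mentoring: $2,500 | Bellamy Housing: $1,650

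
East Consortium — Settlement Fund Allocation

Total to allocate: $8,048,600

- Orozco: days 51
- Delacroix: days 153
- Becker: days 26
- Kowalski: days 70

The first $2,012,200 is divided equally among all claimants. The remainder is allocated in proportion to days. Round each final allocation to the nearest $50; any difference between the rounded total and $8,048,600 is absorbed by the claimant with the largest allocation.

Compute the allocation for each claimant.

$2,012,200 shared equally gives $503,050 per claimant.
Remainder $6,036,400 by days (total 300): Orozco 1,026,188.00 → $1,026,200; Delacroix 3,078,564.00 → $3,078,550; Becker 523,154.67 → $523,150; Kowalski 1,408,493.33 → $1,408,500.
Totals: Orozco $503,050 + $1,026,200 = $1,529,250; Delacroix $503,050 + $3,078,550 = $3,581,600; Becker $503,050 + $523,150 = $1,026,200; Kowalski $503,050 + $1,408,500 = $1,911,550.

Orozco: $1,529,250 | Delacroix: $3,581,600 | Becker: $1,026,200 | Kowalski: $1,911,550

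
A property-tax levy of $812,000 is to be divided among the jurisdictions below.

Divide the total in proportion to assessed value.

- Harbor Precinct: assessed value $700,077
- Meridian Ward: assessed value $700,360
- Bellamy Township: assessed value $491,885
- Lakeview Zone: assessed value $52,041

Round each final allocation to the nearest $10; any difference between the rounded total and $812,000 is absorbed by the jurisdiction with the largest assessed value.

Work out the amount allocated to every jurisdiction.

Assessed value total: 700,077 + 700,360 + 491,885 + 52,041 = 1,944,363.
Proportional shares: Harbor Precinct 292,364.40; Meridian Ward 292,482.59; Bellamy Township 205,419.78; Lakeview Zone 21,733.23.
Rounded to nearest $10: Harbor Precinct $292,360; Meridian Ward $292,480; Bellamy Township $205,420; Lakeview Zone $21,730. Sum = $811,990.
Difference $812,000 − $811,990 = +$10 applied to largest assessed value (Meridian Ward): Meridian Ward becomes $292,490.

Harbor Precinct: $292,360 · Meridian Ward: $292,490 · Bellamy Township: $205,420 · Lakeview Zone: $21,730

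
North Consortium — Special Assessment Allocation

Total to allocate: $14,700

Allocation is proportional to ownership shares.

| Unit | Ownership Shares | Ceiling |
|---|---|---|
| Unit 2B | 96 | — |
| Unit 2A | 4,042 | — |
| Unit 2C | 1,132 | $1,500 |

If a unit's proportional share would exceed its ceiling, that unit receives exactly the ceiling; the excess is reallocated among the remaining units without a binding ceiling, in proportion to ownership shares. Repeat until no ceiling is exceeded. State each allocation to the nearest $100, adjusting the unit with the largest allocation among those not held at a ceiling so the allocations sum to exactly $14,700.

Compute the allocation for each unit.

Sum of ownership shares: 5,270.
Proportional shares (ignoring caps): Unit 2B 267.78; Unit 2A 11,274.65; Unit 2C 3,157.57.
Capped: Unit 2C ($1,500); remaining pool $13,200 reallocated over remaining ownership shares 4,138.
Redistributed shares: Unit 2B 306.23 → $300; Unit 2A 12,893.77 → $12,900.

Unit 2B: $300 | Unit 2A: $12,900 | Unit 2C: $1,500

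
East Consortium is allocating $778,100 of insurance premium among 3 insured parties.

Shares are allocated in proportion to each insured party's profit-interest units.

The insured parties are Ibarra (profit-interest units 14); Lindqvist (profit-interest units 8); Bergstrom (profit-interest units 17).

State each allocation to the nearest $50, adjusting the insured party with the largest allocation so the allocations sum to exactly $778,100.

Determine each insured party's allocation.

Combined profit-interest units = 39.
Raw shares: Ibarra 14/39 × $778,100 = 279,317.95; Lindqvist 8/39 × $778,100 = 159,610.26; Bergstrom 17/39 × $778,100 = 339,171.79.
At nearest $50: Ibarra $279,300; Lindqvist $159,600; Bergstrom $339,150. Sum = $778,050.
Difference $778,100 − $778,050 = +$50 applied to largest allocation (Bergstrom): Bergstrom becomes $339,200.

Ibarra: $279,300; Lindqvist: $159,600; Bergstrom: $339,200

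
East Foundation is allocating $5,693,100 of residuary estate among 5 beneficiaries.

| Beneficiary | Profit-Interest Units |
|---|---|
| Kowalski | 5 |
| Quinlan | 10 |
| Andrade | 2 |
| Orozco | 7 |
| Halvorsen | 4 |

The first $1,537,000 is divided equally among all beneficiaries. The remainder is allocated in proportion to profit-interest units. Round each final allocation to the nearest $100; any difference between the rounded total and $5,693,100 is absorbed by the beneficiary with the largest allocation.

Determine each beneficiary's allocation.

Equal tier: $1,537,000 ÷ 5 = $307,400 apiece.
Remainder $4,156,100 by profit-interest units (total 28): Kowalski 742,160.71 → $742,200; Quinlan 1,484,321.43 → $1,484,300; Andrade 296,864.29 → $296,900; Orozco 1,039,025.00 → $1,039,000; Halvorsen 593,728.57 → $593,700.
Totals: Kowalski $307,400 + $742,200 = $1,049,600; Quinlan $307,400 + $1,484,300 = $1,791,700; Andrade $307,400 + $296,900 = $604,300; Orozco $307,400 + $1,039,000 = $1,346,400; Halvorsen $307,400 + $593,700 = $901,100.

Kowalski: $1,049,600 | Quinlan: $1,791,700 | Andrade: $604,300 | Orozco: $1,346,400 | Halvorsen: $901,100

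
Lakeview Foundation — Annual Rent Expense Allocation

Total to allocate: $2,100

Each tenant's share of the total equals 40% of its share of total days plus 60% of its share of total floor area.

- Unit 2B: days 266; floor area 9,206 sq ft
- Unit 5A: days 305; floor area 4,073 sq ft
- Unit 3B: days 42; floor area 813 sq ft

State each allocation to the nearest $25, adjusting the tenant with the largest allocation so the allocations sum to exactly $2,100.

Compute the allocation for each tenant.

Totals — days 613, floor area 14,092.
Combined weights (40% days + 60% floor area): Unit 2B 0.5655; Unit 5A 0.3724; Unit 3B 0.0620.
Pro-rata amounts: Unit 2B 1,187.63; Unit 5A 782.12; Unit 3B 130.25.
At nearest $25: Unit 2B $1,200; Unit 5A $775; Unit 3B $125. Sum = $2,100.
Sum already equals the total — no adjustment.

Unit 2B: $1,200; Unit 5A: $775; Unit 3B: $125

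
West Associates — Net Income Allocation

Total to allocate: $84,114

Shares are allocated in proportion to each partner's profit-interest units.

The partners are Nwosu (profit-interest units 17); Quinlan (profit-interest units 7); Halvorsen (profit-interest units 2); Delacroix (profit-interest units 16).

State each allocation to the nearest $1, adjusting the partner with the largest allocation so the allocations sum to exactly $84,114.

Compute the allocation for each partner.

Nwosu: $34,047 · Quinlan: $14,019 · Halvorsen: $4,005 · Delacroix: $32,043

Sum of profit-interest units: 42.
Unrounded shares: Nwosu 17/42 × $84,114 = 34,046.14; Quinlan 7/42 × $84,114 = 14,019.00; Halvorsen 2/42 × $84,114 = 4,005.43; Delacroix 16/42 × $84,114 = 32,043.43.
Rounded to nearest $1: Nwosu $34,046; Quinlan $14,019; Halvorsen $4,005; Delacroix $32,043. Sum = $84,113.
Difference $84,114 − $84,113 = +$1 applied to largest allocation (Nwosu): Nwosu becomes $34,047.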